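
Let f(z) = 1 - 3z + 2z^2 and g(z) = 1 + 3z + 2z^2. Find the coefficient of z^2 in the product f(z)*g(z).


Step 1: z^2 term in f*g comes from: (1)*(2z^2) + (-3z)*(3z) + (2z^2)*(1)
Step 2: = 2 - 9 + 2
Step 3: = -5

-5


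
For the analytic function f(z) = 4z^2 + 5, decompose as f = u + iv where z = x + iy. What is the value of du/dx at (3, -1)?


Step 1: f(z) = 4(x+iy)^2 + 5
Step 2: u = 4(x^2 - y^2) + 5
Step 3: u_x = 8x + 0
Step 4: At (3, -1): u_x = 24 + 0 = 24

24


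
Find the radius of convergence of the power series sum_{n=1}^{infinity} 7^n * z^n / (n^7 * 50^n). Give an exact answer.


Step 1: General term a_n = 7^n / (n^7 * 50^n)
Step 2: By the root test, |a_n|^(1/n) = 7 / (n^(7/n) * 50) -> 7/50 as n -> infinity (since n^(7/n) -> 1)
Step 3: R = 1/lim|a_n|^(1/n) = 50/7

50/7


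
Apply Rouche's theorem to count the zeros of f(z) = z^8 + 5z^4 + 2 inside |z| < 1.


Step 1: On |z| = 1 the three terms have sizes |z^8| = 1^8 = 1, |5z^4| = 5*1^4 = 5, |2| = 2
Step 2: The dominant term is g(z) = 5z^4; let h(z) = z^8 + 2 so f = g + h
Step 3: On |z| = 1: |g| = 5 and |h| <= 1 + 2 = 3
Step 4: Since 5 > 3, |h| < |g| on |z| = 1, so by Rouche f has the same number of zeros as g inside |z| < 1
Step 5: g(z) = 5z^4 has 4 zeros (at the origin, multiplicity 4) inside |z| < 1. Answer = 4

4


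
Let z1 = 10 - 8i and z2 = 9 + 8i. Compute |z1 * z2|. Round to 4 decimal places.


Step 1: |z1| = sqrt(10^2 + (-8)^2) = sqrt(164)
Step 2: |z2| = sqrt(9^2 + 8^2) = sqrt(145)
Step 3: |z1*z2| = |z1|*|z2| = sqrt(164) * sqrt(145) = sqrt(164 * 145) = sqrt(23780)
Step 4: = 154.2077

154.2077


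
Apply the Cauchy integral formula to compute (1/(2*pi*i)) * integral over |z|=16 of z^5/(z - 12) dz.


Step 1: f(z) = z^5, a = 12 is inside |z| = 16
Step 2: By Cauchy integral formula: (1/(2pi*i)) * integral = f(a)
Step 3: f(12) = 12^5 = 248832

248832


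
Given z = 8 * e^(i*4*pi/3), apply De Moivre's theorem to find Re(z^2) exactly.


Step 1: By De Moivre's theorem, z^2 = 8^2 * e^(i*2*4*pi/3) = 64 * (cos(8*pi/3) + i*sin(8*pi/3))
Step 2: |z|^2 = 8^2 = 64
Step 3: Reduce the angle mod 2*pi: 8*pi/3 - 2*pi = 2*pi/3
Step 4: cos(2*pi/3) = -1/2
Step 5: Re(z^2) = 64 * (-1/2) = -32

-32


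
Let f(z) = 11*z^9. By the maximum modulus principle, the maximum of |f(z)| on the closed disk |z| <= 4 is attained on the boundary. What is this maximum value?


Step 1: On |z| = 4, |f(z)| = 11 * |z|^9 = 11 * 4^9
Step 2: By maximum modulus principle, maximum is on boundary.
Step 3: Maximum = 11 * 262144 = 2883584

2883584


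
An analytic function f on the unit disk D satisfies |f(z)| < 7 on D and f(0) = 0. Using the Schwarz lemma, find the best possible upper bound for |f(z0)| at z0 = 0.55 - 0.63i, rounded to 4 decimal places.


Step 1: g = f/7 maps D -> D with g(0) = 0, so by the Schwarz lemma |g(z)| <= |z|, i.e. |f(z)| <= 7|z|; this is sharp (f(z) = 7z).
Step 2: |z0|^2 = 0.55^2 + (-0.63)^2 = 0.6994
Step 3: |z0| = sqrt(0.6994) = 0.836301
Step 4: Best bound = 7 * |z0| = 7 * 0.836301 = 5.8541

5.8541


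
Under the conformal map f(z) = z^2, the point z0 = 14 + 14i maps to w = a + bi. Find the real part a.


Step 1: z0 = 14 + 14i
Step 2: z0^2 = 14^2 - 14^2 + 392i
Step 3: real part = 196 - 196 = 0

0


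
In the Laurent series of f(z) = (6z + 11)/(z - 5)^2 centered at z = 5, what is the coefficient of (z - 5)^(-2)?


Step 1: Write the numerator in powers of (z - 5): 6z + 11 = 6(z - 5) + (6*5 + 11) = 6(z - 5) + 41
Step 2: Divide by (z - 5)^2: f(z) = 41(z - 5)^(-2) + 6(z - 5)^(-1)
Step 3: This finite sum is the Laurent series of f about z = 5.
Step 4: Coefficient of (z - 5)^(-2) = 6*5 + 11 = 41

41


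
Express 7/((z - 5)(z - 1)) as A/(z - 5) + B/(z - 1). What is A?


Step 1: Multiply both sides by (z - 5) and set z = 5
Step 2: A = 7 / (5 - 1)
Step 3: A = 7 / 4
Step 4: A = 7/4

7/4


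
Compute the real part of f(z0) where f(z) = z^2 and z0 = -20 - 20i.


Step 1: z0 = -20 - 20i
Step 2: z0^2 = (-20)^2 - (-20)^2 + 800i
Step 3: real part = 400 - 400 = 0

0


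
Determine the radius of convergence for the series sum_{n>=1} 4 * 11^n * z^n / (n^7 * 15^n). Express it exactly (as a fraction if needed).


Step 1: General term a_n = 4 * 11^n / (n^7 * 15^n)
Step 2: By the root test, |a_n|^(1/n) = 4^(1/n) * 11 / (n^(7/n) * 15) -> 11/15 as n -> infinity (since 4^(1/n) -> 1 and n^(7/n) -> 1)
Step 3: R = 1/lim|a_n|^(1/n) = 15/11

15/11


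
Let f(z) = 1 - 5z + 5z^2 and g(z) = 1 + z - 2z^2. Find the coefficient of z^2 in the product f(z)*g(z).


Step 1: z^2 term in f*g comes from: (1)*(-2z^2) + (-5z)*(z) + (5z^2)*(1)
Step 2: = -2 - 5 + 5
Step 3: = -2

-2


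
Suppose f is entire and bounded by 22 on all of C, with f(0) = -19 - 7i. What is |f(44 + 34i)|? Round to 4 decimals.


Step 1: By Liouville's theorem, a bounded entire function is constant.
Step 2: f(z) = f(0) = -19 - 7i for all z.
Step 3: |f(w)| = |-19 - 7i| = sqrt(361 + 49)
Step 4: = 20.2485

20.2485


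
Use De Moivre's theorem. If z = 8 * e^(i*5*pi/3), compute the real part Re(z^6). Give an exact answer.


Step 1: By De Moivre's theorem, z^6 = 8^6 * e^(i*6*5*pi/3) = 262144 * (cos(10*pi) + i*sin(10*pi))
Step 2: |z|^6 = 8^6 = 262144
Step 3: Reduce the angle mod 2*pi: 10*pi - 10*pi = 0
Step 4: cos(0) = 1
Step 5: Re(z^6) = 262144 * 1 = 262144

262144


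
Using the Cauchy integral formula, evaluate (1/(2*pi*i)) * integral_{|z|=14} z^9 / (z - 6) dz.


Step 1: f(z) = z^9, a = 6 is inside |z| = 14
Step 2: By Cauchy integral formula: (1/(2pi*i)) * integral = f(a)
Step 3: f(6) = 6^9 = 10077696

10077696


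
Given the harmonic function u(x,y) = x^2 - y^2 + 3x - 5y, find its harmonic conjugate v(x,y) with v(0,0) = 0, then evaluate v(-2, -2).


Step 1: v_x = -u_y = 2y + 5
Step 2: v_y = u_x = 2x + 3
Step 3: v = 2xy + 5x + 3y + C
Step 4: v(0,0) = 0 => C = 0
Step 5: v(-2, -2) = -8

-8


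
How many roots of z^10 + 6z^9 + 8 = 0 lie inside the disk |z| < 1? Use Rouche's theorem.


Step 1: On |z| = 1 the three terms have sizes |z^10| = 1^10 = 1, |6z^9| = 6*1^9 = 6, |8| = 8
Step 2: The dominant term is g(z) = 8; let h(z) = z^10 + 6z^9 so f = g + h
Step 3: On |z| = 1: |g| = 8 and |h| <= 1 + 6 = 7
Step 4: Since 8 > 7, |h| < |g| on |z| = 1, so by Rouche f has the same number of zeros as g inside |z| < 1
Step 5: g(z) = 8 is a nonzero constant with no zeros inside |z| < 1. Answer = 0

0


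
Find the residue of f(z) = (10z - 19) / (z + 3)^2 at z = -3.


Step 1: Pole of order 2 at z = -3
Step 2: Res = lim d/dz [(z + 3)^2 * f(z)] as z -> -3
Step 3: (z + 3)^2 * f(z) = 10z - 19
Step 4: d/dz[10z - 19] = 10

10


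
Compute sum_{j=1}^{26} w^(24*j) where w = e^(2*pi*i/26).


Step 1: The sum sum_{j=1}^{n} w^(k*j) equals n if n | k, else 0.
Step 2: Here n = 26, k = 24
Step 3: Does n divide k? 26 | 24 -> False
Step 4: Sum = 0

0


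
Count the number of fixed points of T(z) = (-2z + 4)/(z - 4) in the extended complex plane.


Step 1: Fixed points satisfy T(z) = z
Step 2: z^2 - 2z - 4 = 0
Step 3: Discriminant = (-2)^2 - 4*1*(-4) = 20
Step 4: Number of fixed points = 2

2


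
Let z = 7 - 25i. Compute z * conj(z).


Step 1: conj(z) = 7 + 25i
Step 2: z * conj(z) = 7^2 + (-25)^2
Step 3: = 49 + 625 = 674

674


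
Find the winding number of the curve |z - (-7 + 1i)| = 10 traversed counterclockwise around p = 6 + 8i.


Step 1: Center c = (-7, 1), radius = 10
Step 2: |p - c|^2 = 13^2 + 7^2 = 218
Step 3: r^2 = 100
Step 4: |p-c| > r so winding number = 0

0


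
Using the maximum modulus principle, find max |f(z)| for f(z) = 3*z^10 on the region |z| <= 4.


Step 1: On |z| = 4, |f(z)| = 3 * |z|^10 = 3 * 4^10
Step 2: By maximum modulus principle, maximum is on boundary.
Step 3: Maximum = 3 * 1048576 = 3145728

3145728


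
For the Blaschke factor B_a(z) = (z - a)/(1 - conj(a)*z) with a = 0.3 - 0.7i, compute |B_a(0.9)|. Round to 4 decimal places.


Step 1: Numerator z0 - a = 0.9 - (0.3 - 0.7i) = 0.6 + 0.7i
Step 2: Denominator 1 - conj(a)*z0 = 1 - (0.3 + 0.7i)*0.9 = 0.73 - 0.63i
Step 3: |z0 - a|^2 = 0.6^2 + 0.7^2 = 0.85; |1 - conj(a)*z0|^2 = 0.73^2 + (-0.63)^2 = 0.9298
Step 4: |B_a(0.9)| = sqrt(0.85 / 0.9298) = sqrt(0.914175)
Step 5: = 0.9561

0.9561


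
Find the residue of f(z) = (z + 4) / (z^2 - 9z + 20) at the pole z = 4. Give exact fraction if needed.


Step 1: Q(z) = z^2 - 9z + 20 = (z - 4)(z - 5)
Step 2: Q'(z) = 2z - 9
Step 3: Q'(4) = -1, P(4) = 8
Step 4: Res = P(4)/Q'(4) = 8/(-1) = -8

-8


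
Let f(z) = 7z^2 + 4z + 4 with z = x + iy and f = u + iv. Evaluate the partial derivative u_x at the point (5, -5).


Step 1: f(z) = 7(x+iy)^2 + 4(x+iy) + 4
Step 2: u = 7(x^2 - y^2) + 4x + 4
Step 3: u_x = 14x + 4
Step 4: At (5, -5): u_x = 70 + 4 = 74

74


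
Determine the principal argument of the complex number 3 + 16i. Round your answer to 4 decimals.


Step 1: z = 3 + 16i
Step 2: arg(z) = atan2(16, 3)
Step 3: arg(z) = 1.3854

1.3854


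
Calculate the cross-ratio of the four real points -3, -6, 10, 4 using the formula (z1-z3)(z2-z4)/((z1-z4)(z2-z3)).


Step 1: (z1-z3)(z2-z4) = (-13) * (-10) = 130
Step 2: (z1-z4)(z2-z3) = (-7) * (-16) = 112
Step 3: Cross-ratio = 130/112 = 65/56

65/56


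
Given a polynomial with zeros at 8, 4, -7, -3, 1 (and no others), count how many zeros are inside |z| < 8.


Step 1: Check each root:
  z = 8: |8| = 8 >= 8
  z = 4: |4| = 4 < 8
  z = -7: |-7| = 7 < 8
  z = -3: |-3| = 3 < 8
  z = 1: |1| = 1 < 8
Step 2: Count = 4

4


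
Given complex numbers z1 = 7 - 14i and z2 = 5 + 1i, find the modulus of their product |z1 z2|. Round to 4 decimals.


Step 1: |z1| = sqrt(7^2 + (-14)^2) = sqrt(245)
Step 2: |z2| = sqrt(5^2 + 1^2) = sqrt(26)
Step 3: |z1*z2| = |z1|*|z2| = sqrt(245) * sqrt(26) = sqrt(245 * 26) = sqrt(6370)
Step 4: = 79.8123

79.8123


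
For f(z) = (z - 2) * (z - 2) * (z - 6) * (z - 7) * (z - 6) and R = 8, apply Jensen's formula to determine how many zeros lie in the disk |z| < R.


Jensen's formula: (1/2pi)*integral log|f(Re^it)|dt = log|f(0)| + sum_{|a_k|<R} log(R/|a_k|)
Step 1: f(0) = (-2) * (-2) * (-6) * (-7) * (-6) = -1008
Step 2: log|f(0)| = log|2| + log|2| + log|6| + log|7| + log|6| = 6.9157
Step 3: Zeros inside |z| < 8: 2, 2, 6, 7, 6
Step 4: Jensen sum = log(8/2) + log(8/2) + log(8/6) + log(8/7) + log(8/6) = 3.4815
Step 5: n(R) = number of terms in the Jensen sum = count of zeros inside |z| < 8 = 5

5


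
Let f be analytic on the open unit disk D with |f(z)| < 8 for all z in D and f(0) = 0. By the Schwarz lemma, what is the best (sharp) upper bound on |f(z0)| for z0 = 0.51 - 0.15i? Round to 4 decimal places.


Step 1: g = f/8 maps D -> D with g(0) = 0, so by the Schwarz lemma |g(z)| <= |z|, i.e. |f(z)| <= 8|z|; this is sharp (f(z) = 8z).
Step 2: |z0|^2 = 0.51^2 + (-0.15)^2 = 0.2826
Step 3: |z0| = sqrt(0.2826) = 0.531601
Step 4: Best bound = 8 * |z0| = 8 * 0.531601 = 4.2528

4.2528


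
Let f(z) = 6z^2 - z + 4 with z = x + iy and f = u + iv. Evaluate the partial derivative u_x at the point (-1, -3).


Step 1: f(z) = 6(x+iy)^2 - (x+iy) + 4
Step 2: u = 6(x^2 - y^2) - x + 4
Step 3: u_x = 12x - 1
Step 4: At (-1, -3): u_x = -12 - 1 = -13

-13


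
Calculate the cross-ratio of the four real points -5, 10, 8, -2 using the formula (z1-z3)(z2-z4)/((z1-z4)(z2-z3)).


Step 1: (z1-z3)(z2-z4) = (-13) * 12 = -156
Step 2: (z1-z4)(z2-z3) = (-3) * 2 = -6
Step 3: Cross-ratio = 156/6 = 26

26


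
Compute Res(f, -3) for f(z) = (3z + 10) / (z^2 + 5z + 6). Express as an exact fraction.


Step 1: Q(z) = z^2 + 5z + 6 = (z + 3)(z + 2)
Step 2: Q'(z) = 2z + 5
Step 3: Q'(-3) = -1, P(-3) = 1
Step 4: Res = P(-3)/Q'(-3) = 1/(-1) = -1

-1


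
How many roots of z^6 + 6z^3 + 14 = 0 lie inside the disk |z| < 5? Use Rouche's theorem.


Step 1: On |z| = 5 the three terms have sizes |z^6| = 5^6 = 15625, |6z^3| = 6*5^3 = 750, |14| = 14
Step 2: The dominant term is g(z) = z^6; let h(z) = 6z^3 + 14 so f = g + h
Step 3: On |z| = 5: |g| = 15625 and |h| <= 750 + 14 = 764
Step 4: Since 15625 > 764, |h| < |g| on |z| = 5, so by Rouche f has the same number of zeros as g inside |z| < 5
Step 5: g(z) = z^6 has 6 zeros (all at the origin) inside |z| < 5. Answer = 6

6


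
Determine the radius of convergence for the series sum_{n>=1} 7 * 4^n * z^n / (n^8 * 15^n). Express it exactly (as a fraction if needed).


Step 1: General term a_n = 7 * 4^n / (n^8 * 15^n)
Step 2: By the root test, |a_n|^(1/n) = 7^(1/n) * 4 / (n^(8/n) * 15) -> 4/15 as n -> infinity (since 7^(1/n) -> 1 and n^(8/n) -> 1)
Step 3: R = 1/lim|a_n|^(1/n) = 15/4

15/4


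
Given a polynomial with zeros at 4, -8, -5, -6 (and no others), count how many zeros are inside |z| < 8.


Step 1: Check each root:
  z = 4: |4| = 4 < 8
  z = -8: |-8| = 8 >= 8
  z = -5: |-5| = 5 < 8
  z = -6: |-6| = 6 < 8
Step 2: Count = 3

3


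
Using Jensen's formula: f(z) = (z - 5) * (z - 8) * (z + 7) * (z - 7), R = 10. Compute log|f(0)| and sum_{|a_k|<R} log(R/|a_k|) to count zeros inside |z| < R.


Jensen's formula: (1/2pi)*integral log|f(Re^it)|dt = log|f(0)| + sum_{|a_k|<R} log(R/|a_k|)
Step 1: f(0) = (-5) * (-8) * 7 * (-7) = -1960
Step 2: log|f(0)| = log|5| + log|8| + log|-7| + log|7| = 7.5807
Step 3: Zeros inside |z| < 10: 5, 8, -7, 7
Step 4: Jensen sum = log(10/5) + log(10/8) + log(10/7) + log(10/7) = 1.6296
Step 5: n(R) = number of terms in the Jensen sum = count of zeros inside |z| < 10 = 4

4


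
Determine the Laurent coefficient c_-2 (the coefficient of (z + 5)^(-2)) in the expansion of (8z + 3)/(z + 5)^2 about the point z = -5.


Step 1: Write the numerator in powers of (z + 5): 8z + 3 = 8(z + 5) + (8*(-5) + 3) = 8(z + 5) - 37
Step 2: Divide by (z + 5)^2: f(z) = -37(z + 5)^(-2) + 8(z + 5)^(-1)
Step 3: This finite sum is the Laurent series of f about z = -5.
Step 4: Coefficient of (z + 5)^(-2) = 8*(-5) + 3 = -37

-37


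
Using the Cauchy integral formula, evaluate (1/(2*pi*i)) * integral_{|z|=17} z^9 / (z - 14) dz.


Step 1: f(z) = z^9, a = 14 is inside |z| = 17
Step 2: By Cauchy integral formula: (1/(2pi*i)) * integral = f(a)
Step 3: f(14) = 14^9 = 20661046784

20661046784


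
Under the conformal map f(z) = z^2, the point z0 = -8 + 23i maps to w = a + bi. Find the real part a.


Step 1: z0 = -8 + 23i
Step 2: z0^2 = (-8)^2 - 23^2 - 368i
Step 3: real part = 64 - 529 = -465

-465


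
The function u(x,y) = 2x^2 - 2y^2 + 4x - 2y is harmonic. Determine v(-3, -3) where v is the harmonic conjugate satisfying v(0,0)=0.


Step 1: v_x = -u_y = 4y + 2
Step 2: v_y = u_x = 4x + 4
Step 3: v = 4xy + 2x + 4y + C
Step 4: v(0,0) = 0 => C = 0
Step 5: v(-3, -3) = 18

18


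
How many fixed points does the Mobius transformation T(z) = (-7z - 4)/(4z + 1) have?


Step 1: Fixed points satisfy T(z) = z
Step 2: 4z^2 + 8z + 4 = 0
Step 3: Discriminant = 8^2 - 4*4*4 = 0
Step 4: Number of fixed points = 1

1


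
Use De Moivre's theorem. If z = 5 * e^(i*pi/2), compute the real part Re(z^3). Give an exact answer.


Step 1: By De Moivre's theorem, z^3 = 5^3 * e^(i*3*pi/2) = 125 * (cos(3*pi/2) + i*sin(3*pi/2))
Step 2: |z|^3 = 5^3 = 125
Step 3: The angle 3*pi/2 already lies in [0, 2*pi)
Step 4: cos(3*pi/2) = 0
Step 5: Re(z^3) = 125 * 0 = 0

0


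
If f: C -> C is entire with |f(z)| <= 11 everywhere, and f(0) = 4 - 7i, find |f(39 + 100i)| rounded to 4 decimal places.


Step 1: By Liouville's theorem, a bounded entire function is constant.
Step 2: f(z) = f(0) = 4 - 7i for all z.
Step 3: |f(w)| = |4 - 7i| = sqrt(16 + 49)
Step 4: = 8.0623

8.0623


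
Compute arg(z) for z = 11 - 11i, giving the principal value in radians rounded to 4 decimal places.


Step 1: z = 11 - 11i
Step 2: arg(z) = atan2(-11, 11)
Step 3: arg(z) = -0.7854

-0.7854


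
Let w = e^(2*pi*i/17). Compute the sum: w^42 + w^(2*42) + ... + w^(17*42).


Step 1: The sum sum_{j=1}^{n} w^(k*j) equals n if n | k, else 0.
Step 2: Here n = 17, k = 42
Step 3: Does n divide k? 17 | 42 -> False
Step 4: Sum = 0

0


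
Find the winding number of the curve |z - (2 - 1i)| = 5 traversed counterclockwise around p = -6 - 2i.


Step 1: Center c = (2, -1), radius = 5
Step 2: |p - c|^2 = (-8)^2 + (-1)^2 = 65
Step 3: r^2 = 25
Step 4: |p-c| > r so winding number = 0

0


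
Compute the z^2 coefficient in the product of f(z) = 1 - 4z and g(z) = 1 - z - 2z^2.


Step 1: z^2 term in f*g comes from: (1)*(-2z^2) + (-4z)*(-z) + (0)*(1)
Step 2: = -2 + 4 + 0
Step 3: = 2

2


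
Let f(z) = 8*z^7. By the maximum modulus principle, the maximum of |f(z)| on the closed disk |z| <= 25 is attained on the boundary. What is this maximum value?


Step 1: On |z| = 25, |f(z)| = 8 * |z|^7 = 8 * 25^7
Step 2: By maximum modulus principle, maximum is on boundary.
Step 3: Maximum = 8 * 6103515625 = 48828125000

48828125000


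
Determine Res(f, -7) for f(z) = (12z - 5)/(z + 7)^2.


Step 1: Pole of order 2 at z = -7
Step 2: Res = lim d/dz [(z + 7)^2 * f(z)] as z -> -7
Step 3: (z + 7)^2 * f(z) = 12z - 5
Step 4: d/dz[12z - 5] = 12

12


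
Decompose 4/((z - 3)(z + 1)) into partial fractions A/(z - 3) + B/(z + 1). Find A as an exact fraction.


Step 1: Multiply both sides by (z - 3) and set z = 3
Step 2: A = 4 / (3 + 1)
Step 3: A = 4 / 4
Step 4: A = 1

1


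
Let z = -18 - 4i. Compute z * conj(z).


Step 1: conj(z) = -18 + 4i
Step 2: z * conj(z) = (-18)^2 + (-4)^2
Step 3: = 324 + 16 = 340

340


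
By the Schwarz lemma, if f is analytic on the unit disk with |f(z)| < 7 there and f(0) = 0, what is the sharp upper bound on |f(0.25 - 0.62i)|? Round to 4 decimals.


Step 1: g = f/7 maps D -> D with g(0) = 0, so by the Schwarz lemma |g(z)| <= |z|, i.e. |f(z)| <= 7|z|; this is sharp (f(z) = 7z).
Step 2: |z0|^2 = 0.25^2 + (-0.62)^2 = 0.4469
Step 3: |z0| = sqrt(0.4469) = 0.668506
Step 4: Best bound = 7 * |z0| = 7 * 0.668506 = 4.6795

4.6795


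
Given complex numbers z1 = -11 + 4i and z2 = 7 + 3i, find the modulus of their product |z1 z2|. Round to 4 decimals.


Step 1: |z1| = sqrt((-11)^2 + 4^2) = sqrt(137)
Step 2: |z2| = sqrt(7^2 + 3^2) = sqrt(58)
Step 3: |z1*z2| = |z1|*|z2| = sqrt(137) * sqrt(58) = sqrt(137 * 58) = sqrt(7946)
Step 4: = 89.1403

89.1403


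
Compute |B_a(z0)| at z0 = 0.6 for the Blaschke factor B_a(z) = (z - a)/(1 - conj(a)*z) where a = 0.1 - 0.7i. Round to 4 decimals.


Step 1: Numerator z0 - a = 0.6 - (0.1 - 0.7i) = 0.5 + 0.7i
Step 2: Denominator 1 - conj(a)*z0 = 1 - (0.1 + 0.7i)*0.6 = 0.94 - 0.42i
Step 3: |z0 - a|^2 = 0.5^2 + 0.7^2 = 0.74; |1 - conj(a)*z0|^2 = 0.94^2 + (-0.42)^2 = 1.06
Step 4: |B_a(0.6)| = sqrt(0.74 / 1.06) = sqrt(0.698113)
Step 5: = 0.8355

0.8355


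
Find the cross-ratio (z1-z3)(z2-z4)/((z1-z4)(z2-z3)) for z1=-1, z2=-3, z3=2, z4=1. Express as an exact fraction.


Step 1: (z1-z3)(z2-z4) = (-3) * (-4) = 12
Step 2: (z1-z4)(z2-z3) = (-2) * (-5) = 10
Step 3: Cross-ratio = 12/10 = 6/5

6/5


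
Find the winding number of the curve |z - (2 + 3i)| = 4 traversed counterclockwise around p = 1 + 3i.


Step 1: Center c = (2, 3), radius = 4
Step 2: |p - c|^2 = (-1)^2 + 0^2 = 1
Step 3: r^2 = 16
Step 4: |p-c| < r so winding number = 1

1


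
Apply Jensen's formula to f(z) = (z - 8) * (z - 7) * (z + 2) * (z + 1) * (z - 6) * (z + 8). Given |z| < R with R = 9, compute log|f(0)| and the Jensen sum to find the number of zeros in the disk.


Jensen's formula: (1/2pi)*integral log|f(Re^it)|dt = log|f(0)| + sum_{|a_k|<R} log(R/|a_k|)
Step 1: f(0) = (-8) * (-7) * 2 * 1 * (-6) * 8 = -5376
Step 2: log|f(0)| = log|8| + log|7| + log|-2| + log|-1| + log|6| + log|-8| = 8.5897
Step 3: Zeros inside |z| < 9: 8, 7, -2, -1, 6, -8
Step 4: Jensen sum = log(9/8) + log(9/7) + log(9/2) + log(9/1) + log(9/6) + log(9/8) = 4.5936
Step 5: n(R) = number of terms in the Jensen sum = count of zeros inside |z| < 9 = 6

6


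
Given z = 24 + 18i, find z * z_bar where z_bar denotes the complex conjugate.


Step 1: conj(z) = 24 - 18i
Step 2: z * conj(z) = 24^2 + 18^2
Step 3: = 576 + 324 = 900

900


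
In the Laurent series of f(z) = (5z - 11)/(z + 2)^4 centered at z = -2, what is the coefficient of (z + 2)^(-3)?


Step 1: Write the numerator in powers of (z + 2): 5z - 11 = 5(z + 2) + (5*(-2) - 11) = 5(z + 2) - 21
Step 2: Divide by (z + 2)^4: f(z) = -21(z + 2)^(-4) + 5(z + 2)^(-3)
Step 3: This finite sum is the Laurent series of f about z = -2.
Step 4: Coefficient of (z + 2)^(-3) = coefficient of (z + 2) in the re-centred numerator = 5

5


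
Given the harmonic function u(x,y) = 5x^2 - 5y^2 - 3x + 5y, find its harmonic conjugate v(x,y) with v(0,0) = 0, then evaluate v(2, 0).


Step 1: v_x = -u_y = 10y - 5
Step 2: v_y = u_x = 10x - 3
Step 3: v = 10xy - 5x - 3y + C
Step 4: v(0,0) = 0 => C = 0
Step 5: v(2, 0) = -10

-10


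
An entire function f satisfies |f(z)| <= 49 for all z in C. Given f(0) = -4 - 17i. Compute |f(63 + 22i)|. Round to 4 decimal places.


Step 1: By Liouville's theorem, a bounded entire function is constant.
Step 2: f(z) = f(0) = -4 - 17i for all z.
Step 3: |f(w)| = |-4 - 17i| = sqrt(16 + 289)
Step 4: = 17.4642

17.4642


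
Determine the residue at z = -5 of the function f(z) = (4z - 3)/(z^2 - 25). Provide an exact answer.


Step 1: Q(z) = z^2 - 25 = (z + 5)(z - 5)
Step 2: Q'(z) = 2z
Step 3: Q'(-5) = -10, P(-5) = -23
Step 4: Res = P(-5)/Q'(-5) = -23/(-10) = 23/10

23/10


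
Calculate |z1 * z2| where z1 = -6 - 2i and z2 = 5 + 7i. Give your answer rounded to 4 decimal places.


Step 1: |z1| = sqrt((-6)^2 + (-2)^2) = sqrt(40)
Step 2: |z2| = sqrt(5^2 + 7^2) = sqrt(74)
Step 3: |z1*z2| = |z1|*|z2| = sqrt(40) * sqrt(74) = sqrt(40 * 74) = sqrt(2960)
Step 4: = 54.4059

54.4059


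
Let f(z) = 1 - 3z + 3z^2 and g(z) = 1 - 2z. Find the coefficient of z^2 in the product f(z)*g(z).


Step 1: z^2 term in f*g comes from: (1)*(0) + (-3z)*(-2z) + (3z^2)*(1)
Step 2: = 0 + 6 + 3
Step 3: = 9

9


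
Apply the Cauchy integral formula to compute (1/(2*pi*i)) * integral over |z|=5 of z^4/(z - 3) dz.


Step 1: f(z) = z^4, a = 3 is inside |z| = 5
Step 2: By Cauchy integral formula: (1/(2pi*i)) * integral = f(a)
Step 3: f(3) = 3^4 = 81

81


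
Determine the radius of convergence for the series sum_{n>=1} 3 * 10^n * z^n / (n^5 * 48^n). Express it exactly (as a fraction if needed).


Step 1: General term a_n = 3 * 10^n / (n^5 * 48^n)
Step 2: By the root test, |a_n|^(1/n) = 3^(1/n) * 10 / (n^(5/n) * 48) -> 10/48 as n -> infinity (since 3^(1/n) -> 1 and n^(5/n) -> 1)
Step 3: R = 1/lim|a_n|^(1/n) = 48/10 = 24/5

24/5


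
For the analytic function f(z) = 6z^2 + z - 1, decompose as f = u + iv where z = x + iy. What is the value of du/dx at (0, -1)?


Step 1: f(z) = 6(x+iy)^2 + (x+iy) - 1
Step 2: u = 6(x^2 - y^2) + x - 1
Step 3: u_x = 12x + 1
Step 4: At (0, -1): u_x = 0 + 1 = 1

1


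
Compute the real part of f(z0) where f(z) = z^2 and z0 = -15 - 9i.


Step 1: z0 = -15 - 9i
Step 2: z0^2 = (-15)^2 - (-9)^2 + 270i
Step 3: real part = 225 - 81 = 144

144


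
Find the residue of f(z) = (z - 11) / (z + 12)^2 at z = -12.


Step 1: Pole of order 2 at z = -12
Step 2: Res = lim d/dz [(z + 12)^2 * f(z)] as z -> -12
Step 3: (z + 12)^2 * f(z) = z - 11
Step 4: d/dz[z - 11] = 1

1


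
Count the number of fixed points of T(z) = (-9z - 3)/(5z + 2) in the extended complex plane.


Step 1: Fixed points satisfy T(z) = z
Step 2: 5z^2 + 11z + 3 = 0
Step 3: Discriminant = 11^2 - 4*5*3 = 61
Step 4: Number of fixed points = 2

2


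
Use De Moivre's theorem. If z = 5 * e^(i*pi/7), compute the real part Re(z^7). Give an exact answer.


Step 1: By De Moivre's theorem, z^7 = 5^7 * e^(i*7*pi/7) = 78125 * (cos(pi) + i*sin(pi))
Step 2: |z|^7 = 5^7 = 78125
Step 3: The angle pi already lies in [0, 2*pi)
Step 4: cos(pi) = -1
Step 5: Re(z^7) = 78125 * (-1) = -78125

-78125


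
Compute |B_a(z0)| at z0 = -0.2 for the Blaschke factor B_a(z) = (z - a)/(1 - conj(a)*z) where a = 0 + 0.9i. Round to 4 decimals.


Step 1: Numerator z0 - a = -0.2 - (0 + 0.9i) = -0.2 - 0.9i
Step 2: Denominator 1 - conj(a)*z0 = 1 - (0 - 0.9i)*(-0.2) = 1 - 0.18i
Step 3: |z0 - a|^2 = (-0.2)^2 + (-0.9)^2 = 0.85; |1 - conj(a)*z0|^2 = 1^2 + (-0.18)^2 = 1.0324
Step 4: |B_a(-0.2)| = sqrt(0.85 / 1.0324) = sqrt(0.823324)
Step 5: = 0.9074

0.9074


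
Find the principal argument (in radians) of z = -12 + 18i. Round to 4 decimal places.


Step 1: z = -12 + 18i
Step 2: arg(z) = atan2(18, -12)
Step 3: arg(z) = 2.1588

2.1588


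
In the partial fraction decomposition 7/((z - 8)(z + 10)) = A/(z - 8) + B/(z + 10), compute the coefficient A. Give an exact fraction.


Step 1: Multiply both sides by (z - 8) and set z = 8
Step 2: A = 7 / (8 + 10)
Step 3: A = 7 / 18
Step 4: A = 7/18

7/18


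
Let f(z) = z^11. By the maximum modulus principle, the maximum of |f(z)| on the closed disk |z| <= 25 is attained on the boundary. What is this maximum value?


Step 1: On |z| = 25, |f(z)| = |z|^11 = 25^11
Step 2: By maximum modulus principle, maximum is on boundary.
Step 3: Maximum = 2384185791015625 = 2384185791015625

2384185791015625


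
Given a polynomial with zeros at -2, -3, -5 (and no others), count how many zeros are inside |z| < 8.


Step 1: Check each root:
  z = -2: |-2| = 2 < 8
  z = -3: |-3| = 3 < 8
  z = -5: |-5| = 5 < 8
Step 2: Count = 3

3


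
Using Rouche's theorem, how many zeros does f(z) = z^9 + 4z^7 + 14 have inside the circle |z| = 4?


Step 1: On |z| = 4 the three terms have sizes |z^9| = 4^9 = 262144, |4z^7| = 4*4^7 = 65536, |14| = 14
Step 2: The dominant term is g(z) = z^9; let h(z) = 4z^7 + 14 so f = g + h
Step 3: On |z| = 4: |g| = 262144 and |h| <= 65536 + 14 = 65550
Step 4: Since 262144 > 65550, |h| < |g| on |z| = 4, so by Rouche f has the same number of zeros as g inside |z| < 4
Step 5: g(z) = z^9 has 9 zeros (all at the origin) inside |z| < 4. Answer = 9

9


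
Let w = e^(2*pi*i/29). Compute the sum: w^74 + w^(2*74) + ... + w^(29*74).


Step 1: The sum sum_{j=1}^{n} w^(k*j) equals n if n | k, else 0.
Step 2: Here n = 29, k = 74
Step 3: Does n divide k? 29 | 74 -> False
Step 4: Sum = 0

0


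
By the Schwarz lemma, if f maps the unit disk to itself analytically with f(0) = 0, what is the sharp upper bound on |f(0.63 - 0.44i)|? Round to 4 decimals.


Step 1: Schwarz lemma: if f: D -> D is analytic with f(0) = 0, then |f(z)| <= |z| for all z in D, and this is sharp (f(z) = z).
Step 2: |z0|^2 = 0.63^2 + (-0.44)^2 = 0.5905
Step 3: |z0| = sqrt(0.5905) = 0.76844
Step 4: Best bound = |z0| = 0.7684

0.7684


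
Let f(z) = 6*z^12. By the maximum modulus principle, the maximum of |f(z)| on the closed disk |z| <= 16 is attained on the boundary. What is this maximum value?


Step 1: On |z| = 16, |f(z)| = 6 * |z|^12 = 6 * 16^12
Step 2: By maximum modulus principle, maximum is on boundary.
Step 3: Maximum = 6 * 281474976710656 = 1688849860263936

1688849860263936


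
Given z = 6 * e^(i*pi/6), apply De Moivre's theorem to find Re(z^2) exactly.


Step 1: By De Moivre's theorem, z^2 = 6^2 * e^(i*2*pi/6) = 36 * (cos(pi/3) + i*sin(pi/3))
Step 2: |z|^2 = 6^2 = 36
Step 3: The angle pi/3 already lies in [0, 2*pi)
Step 4: cos(pi/3) = 1/2
Step 5: Re(z^2) = 36 * 1/2 = 18

18


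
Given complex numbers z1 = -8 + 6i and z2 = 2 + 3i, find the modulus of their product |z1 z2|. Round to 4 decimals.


Step 1: |z1| = sqrt((-8)^2 + 6^2) = sqrt(100)
Step 2: |z2| = sqrt(2^2 + 3^2) = sqrt(13)
Step 3: |z1*z2| = |z1|*|z2| = sqrt(100) * sqrt(13) = sqrt(100 * 13) = sqrt(1300)
Step 4: = 36.0555

36.0555


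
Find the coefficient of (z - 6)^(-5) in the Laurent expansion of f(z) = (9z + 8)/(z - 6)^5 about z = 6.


Step 1: Write the numerator in powers of (z - 6): 9z + 8 = 9(z - 6) + (9*6 + 8) = 9(z - 6) + 62
Step 2: Divide by (z - 6)^5: f(z) = 62(z - 6)^(-5) + 9(z - 6)^(-4)
Step 3: This finite sum is the Laurent series of f about z = 6.
Step 4: Coefficient of (z - 6)^(-5) = 9*6 + 8 = 62

62


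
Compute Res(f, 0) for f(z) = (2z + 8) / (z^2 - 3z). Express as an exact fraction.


Step 1: Q(z) = z^2 - 3z = (z)(z - 3)
Step 2: Q'(z) = 2z - 3
Step 3: Q'(0) = -3, P(0) = 8
Step 4: Res = P(0)/Q'(0) = 8/(-3) = -8/3

-8/3


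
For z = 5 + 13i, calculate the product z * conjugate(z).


Step 1: conj(z) = 5 - 13i
Step 2: z * conj(z) = 5^2 + 13^2
Step 3: = 25 + 169 = 194

194


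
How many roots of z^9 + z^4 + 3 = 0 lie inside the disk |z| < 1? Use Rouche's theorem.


Step 1: On |z| = 1 the three terms have sizes |z^9| = 1^9 = 1, |z^4| = 1^4 = 1, |3| = 3
Step 2: The dominant term is g(z) = 3; let h(z) = z^9 + z^4 so f = g + h
Step 3: On |z| = 1: |g| = 3 and |h| <= 1 + 1 = 2
Step 4: Since 3 > 2, |h| < |g| on |z| = 1, so by Rouche f has the same number of zeros as g inside |z| < 1
Step 5: g(z) = 3 is a nonzero constant with no zeros inside |z| < 1. Answer = 0

0


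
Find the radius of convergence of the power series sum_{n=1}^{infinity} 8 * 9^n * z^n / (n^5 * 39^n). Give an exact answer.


Step 1: General term a_n = 8 * 9^n / (n^5 * 39^n)
Step 2: By the root test, |a_n|^(1/n) = 8^(1/n) * 9 / (n^(5/n) * 39) -> 9/39 as n -> infinity (since 8^(1/n) -> 1 and n^(5/n) -> 1)
Step 3: R = 1/lim|a_n|^(1/n) = 39/9 = 13/3

13/3


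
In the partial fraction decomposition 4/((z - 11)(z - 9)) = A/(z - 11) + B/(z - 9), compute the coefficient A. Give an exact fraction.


Step 1: Multiply both sides by (z - 11) and set z = 11
Step 2: A = 4 / (11 - 9)
Step 3: A = 4 / 2
Step 4: A = 2

2


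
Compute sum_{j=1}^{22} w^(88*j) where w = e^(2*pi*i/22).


Step 1: The sum sum_{j=1}^{n} w^(k*j) equals n if n | k, else 0.
Step 2: Here n = 22, k = 88
Step 3: Does n divide k? 22 | 88 -> True
Step 4: Sum = 22

22


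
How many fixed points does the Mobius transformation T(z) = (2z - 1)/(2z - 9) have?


Step 1: Fixed points satisfy T(z) = z
Step 2: 2z^2 - 11z + 1 = 0
Step 3: Discriminant = (-11)^2 - 4*2*1 = 113
Step 4: Number of fixed points = 2

2


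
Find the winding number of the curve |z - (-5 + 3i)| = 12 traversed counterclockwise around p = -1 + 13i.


Step 1: Center c = (-5, 3), radius = 12
Step 2: |p - c|^2 = 4^2 + 10^2 = 116
Step 3: r^2 = 144
Step 4: |p-c| < r so winding number = 1

1


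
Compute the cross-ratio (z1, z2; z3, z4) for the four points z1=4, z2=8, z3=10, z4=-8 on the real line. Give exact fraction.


Step 1: (z1-z3)(z2-z4) = (-6) * 16 = -96
Step 2: (z1-z4)(z2-z3) = 12 * (-2) = -24
Step 3: Cross-ratio = 96/24 = 4

4


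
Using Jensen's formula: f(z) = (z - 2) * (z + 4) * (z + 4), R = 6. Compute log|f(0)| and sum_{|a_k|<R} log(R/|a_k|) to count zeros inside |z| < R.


Jensen's formula: (1/2pi)*integral log|f(Re^it)|dt = log|f(0)| + sum_{|a_k|<R} log(R/|a_k|)
Step 1: f(0) = (-2) * 4 * 4 = -32
Step 2: log|f(0)| = log|2| + log|-4| + log|-4| = 3.4657
Step 3: Zeros inside |z| < 6: 2, -4, -4
Step 4: Jensen sum = log(6/2) + log(6/4) + log(6/4) = 1.9095
Step 5: n(R) = number of terms in the Jensen sum = count of zeros inside |z| < 6 = 3

3


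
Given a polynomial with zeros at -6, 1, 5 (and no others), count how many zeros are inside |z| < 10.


Step 1: Check each root:
  z = -6: |-6| = 6 < 10
  z = 1: |1| = 1 < 10
  z = 5: |5| = 5 < 10
Step 2: Count = 3

3


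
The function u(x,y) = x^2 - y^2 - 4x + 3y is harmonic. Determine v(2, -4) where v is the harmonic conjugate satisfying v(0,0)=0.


Step 1: v_x = -u_y = 2y - 3
Step 2: v_y = u_x = 2x - 4
Step 3: v = 2xy - 3x - 4y + C
Step 4: v(0,0) = 0 => C = 0
Step 5: v(2, -4) = -6

-6


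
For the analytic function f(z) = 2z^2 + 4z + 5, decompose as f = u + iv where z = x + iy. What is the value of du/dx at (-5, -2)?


Step 1: f(z) = 2(x+iy)^2 + 4(x+iy) + 5
Step 2: u = 2(x^2 - y^2) + 4x + 5
Step 3: u_x = 4x + 4
Step 4: At (-5, -2): u_x = -20 + 4 = -16

-16


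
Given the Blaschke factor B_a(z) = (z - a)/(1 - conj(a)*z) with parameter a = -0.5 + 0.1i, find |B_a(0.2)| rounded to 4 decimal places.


Step 1: Numerator z0 - a = 0.2 - (-0.5 + 0.1i) = 0.7 - 0.1i
Step 2: Denominator 1 - conj(a)*z0 = 1 - (-0.5 - 0.1i)*0.2 = 1.1 + 0.02i
Step 3: |z0 - a|^2 = 0.7^2 + (-0.1)^2 = 0.5; |1 - conj(a)*z0|^2 = 1.1^2 + 0.02^2 = 1.2104
Step 4: |B_a(0.2)| = sqrt(0.5 / 1.2104) = sqrt(0.413087)
Step 5: = 0.6427

0.6427


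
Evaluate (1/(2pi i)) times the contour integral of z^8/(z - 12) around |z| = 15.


Step 1: f(z) = z^8, a = 12 is inside |z| = 15
Step 2: By Cauchy integral formula: (1/(2pi*i)) * integral = f(a)
Step 3: f(12) = 12^8 = 429981696

429981696


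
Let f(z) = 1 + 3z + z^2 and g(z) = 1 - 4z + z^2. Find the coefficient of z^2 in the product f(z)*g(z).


Step 1: z^2 term in f*g comes from: (1)*(z^2) + (3z)*(-4z) + (z^2)*(1)
Step 2: = 1 - 12 + 1
Step 3: = -10

-10


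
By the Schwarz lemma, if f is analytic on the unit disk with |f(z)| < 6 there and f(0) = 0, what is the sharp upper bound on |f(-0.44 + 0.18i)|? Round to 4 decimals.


Step 1: g = f/6 maps D -> D with g(0) = 0, so by the Schwarz lemma |g(z)| <= |z|, i.e. |f(z)| <= 6|z|; this is sharp (f(z) = 6z).
Step 2: |z0|^2 = (-0.44)^2 + 0.18^2 = 0.226
Step 3: |z0| = sqrt(0.226) = 0.475395
Step 4: Best bound = 6 * |z0| = 6 * 0.475395 = 2.8524

2.8524


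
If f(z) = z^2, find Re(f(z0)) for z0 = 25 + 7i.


Step 1: z0 = 25 + 7i
Step 2: z0^2 = 25^2 - 7^2 + 350i
Step 3: real part = 625 - 49 = 576

576


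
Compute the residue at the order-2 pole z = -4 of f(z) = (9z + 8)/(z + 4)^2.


Step 1: Pole of order 2 at z = -4
Step 2: Res = lim d/dz [(z + 4)^2 * f(z)] as z -> -4
Step 3: (z + 4)^2 * f(z) = 9z + 8
Step 4: d/dz[9z + 8] = 9

9


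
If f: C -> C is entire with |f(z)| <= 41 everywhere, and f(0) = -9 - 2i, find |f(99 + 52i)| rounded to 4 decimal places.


Step 1: By Liouville's theorem, a bounded entire function is constant.
Step 2: f(z) = f(0) = -9 - 2i for all z.
Step 3: |f(w)| = |-9 - 2i| = sqrt(81 + 4)
Step 4: = 9.2195

9.2195


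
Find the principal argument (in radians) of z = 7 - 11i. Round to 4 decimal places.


Step 1: z = 7 - 11i
Step 2: arg(z) = atan2(-11, 7)
Step 3: arg(z) = -1.0041

-1.0041


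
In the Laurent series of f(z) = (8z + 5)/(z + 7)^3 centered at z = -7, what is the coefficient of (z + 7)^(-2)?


Step 1: Write the numerator in powers of (z + 7): 8z + 5 = 8(z + 7) + (8*(-7) + 5) = 8(z + 7) - 51
Step 2: Divide by (z + 7)^3: f(z) = -51(z + 7)^(-3) + 8(z + 7)^(-2)
Step 3: This finite sum is the Laurent series of f about z = -7.
Step 4: Coefficient of (z + 7)^(-2) = coefficient of (z + 7) in the re-centred numerator = 8

8


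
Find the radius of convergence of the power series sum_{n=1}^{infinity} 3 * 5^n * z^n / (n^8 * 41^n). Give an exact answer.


Step 1: General term a_n = 3 * 5^n / (n^8 * 41^n)
Step 2: By the root test, |a_n|^(1/n) = 3^(1/n) * 5 / (n^(8/n) * 41) -> 5/41 as n -> infinity (since 3^(1/n) -> 1 and n^(8/n) -> 1)
Step 3: R = 1/lim|a_n|^(1/n) = 41/5

41/5


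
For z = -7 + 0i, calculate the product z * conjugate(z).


Step 1: conj(z) = -7 - 0i
Step 2: z * conj(z) = (-7)^2 + 0^2
Step 3: = 49 + 0 = 49

49


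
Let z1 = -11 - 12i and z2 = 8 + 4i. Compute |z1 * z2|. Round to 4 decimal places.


Step 1: |z1| = sqrt((-11)^2 + (-12)^2) = sqrt(265)
Step 2: |z2| = sqrt(8^2 + 4^2) = sqrt(80)
Step 3: |z1*z2| = |z1|*|z2| = sqrt(265) * sqrt(80) = sqrt(265 * 80) = sqrt(21200)
Step 4: = 145.6022

145.6022


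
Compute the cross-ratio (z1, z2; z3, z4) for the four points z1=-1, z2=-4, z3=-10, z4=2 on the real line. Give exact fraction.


Step 1: (z1-z3)(z2-z4) = 9 * (-6) = -54
Step 2: (z1-z4)(z2-z3) = (-3) * 6 = -18
Step 3: Cross-ratio = 54/18 = 3

3


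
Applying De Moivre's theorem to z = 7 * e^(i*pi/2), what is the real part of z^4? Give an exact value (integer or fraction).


Step 1: By De Moivre's theorem, z^4 = 7^4 * e^(i*4*pi/2) = 2401 * (cos(2*pi) + i*sin(2*pi))
Step 2: |z|^4 = 7^4 = 2401
Step 3: Reduce the angle mod 2*pi: 2*pi - 2*pi = 0
Step 4: cos(0) = 1
Step 5: Re(z^4) = 2401 * 1 = 2401

2401


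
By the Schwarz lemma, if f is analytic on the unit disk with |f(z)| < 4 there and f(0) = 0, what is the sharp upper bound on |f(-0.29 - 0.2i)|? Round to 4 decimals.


Step 1: g = f/4 maps D -> D with g(0) = 0, so by the Schwarz lemma |g(z)| <= |z|, i.e. |f(z)| <= 4|z|; this is sharp (f(z) = 4z).
Step 2: |z0|^2 = (-0.29)^2 + (-0.2)^2 = 0.1241
Step 3: |z0| = sqrt(0.1241) = 0.352278
Step 4: Best bound = 4 * |z0| = 4 * 0.352278 = 1.4091

1.4091


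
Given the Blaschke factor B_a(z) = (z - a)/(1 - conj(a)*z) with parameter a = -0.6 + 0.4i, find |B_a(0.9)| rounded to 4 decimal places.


Step 1: Numerator z0 - a = 0.9 - (-0.6 + 0.4i) = 1.5 - 0.4i
Step 2: Denominator 1 - conj(a)*z0 = 1 - (-0.6 - 0.4i)*0.9 = 1.54 + 0.36i
Step 3: |z0 - a|^2 = 1.5^2 + (-0.4)^2 = 2.41; |1 - conj(a)*z0|^2 = 1.54^2 + 0.36^2 = 2.5012
Step 4: |B_a(0.9)| = sqrt(2.41 / 2.5012) = sqrt(0.963538)
Step 5: = 0.9816

0.9816


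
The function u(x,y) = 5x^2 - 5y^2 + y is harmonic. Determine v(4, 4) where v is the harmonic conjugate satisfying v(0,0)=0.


Step 1: v_x = -u_y = 10y - 1
Step 2: v_y = u_x = 10x + 0
Step 3: v = 10xy - x + C
Step 4: v(0,0) = 0 => C = 0
Step 5: v(4, 4) = 156

156


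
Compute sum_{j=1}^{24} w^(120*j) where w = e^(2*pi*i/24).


Step 1: The sum sum_{j=1}^{n} w^(k*j) equals n if n | k, else 0.
Step 2: Here n = 24, k = 120
Step 3: Does n divide k? 24 | 120 -> True
Step 4: Sum = 24

24


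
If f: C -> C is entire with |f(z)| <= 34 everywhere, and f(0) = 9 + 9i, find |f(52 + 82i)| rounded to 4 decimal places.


Step 1: By Liouville's theorem, a bounded entire function is constant.
Step 2: f(z) = f(0) = 9 + 9i for all z.
Step 3: |f(w)| = |9 + 9i| = sqrt(81 + 81)
Step 4: = 12.7279

12.7279


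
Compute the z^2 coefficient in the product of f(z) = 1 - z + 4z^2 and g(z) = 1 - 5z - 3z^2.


Step 1: z^2 term in f*g comes from: (1)*(-3z^2) + (-z)*(-5z) + (4z^2)*(1)
Step 2: = -3 + 5 + 4
Step 3: = 6

6


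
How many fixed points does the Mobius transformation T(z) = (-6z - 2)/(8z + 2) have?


Step 1: Fixed points satisfy T(z) = z
Step 2: 8z^2 + 8z + 2 = 0
Step 3: Discriminant = 8^2 - 4*8*2 = 0
Step 4: Number of fixed points = 1

1


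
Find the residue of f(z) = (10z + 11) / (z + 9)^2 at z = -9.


Step 1: Pole of order 2 at z = -9
Step 2: Res = lim d/dz [(z + 9)^2 * f(z)] as z -> -9
Step 3: (z + 9)^2 * f(z) = 10z + 11
Step 4: d/dz[10z + 11] = 10

10


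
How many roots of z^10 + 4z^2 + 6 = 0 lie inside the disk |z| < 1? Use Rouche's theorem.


Step 1: On |z| = 1 the three terms have sizes |z^10| = 1^10 = 1, |4z^2| = 4*1^2 = 4, |6| = 6
Step 2: The dominant term is g(z) = 6; let h(z) = z^10 + 4z^2 so f = g + h
Step 3: On |z| = 1: |g| = 6 and |h| <= 1 + 4 = 5
Step 4: Since 6 > 5, |h| < |g| on |z| = 1, so by Rouche f has the same number of zeros as g inside |z| < 1
Step 5: g(z) = 6 is a nonzero constant with no zeros inside |z| < 1. Answer = 0

0


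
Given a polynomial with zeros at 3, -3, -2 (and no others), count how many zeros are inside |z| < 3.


Step 1: Check each root:
  z = 3: |3| = 3 >= 3
  z = -3: |-3| = 3 >= 3
  z = -2: |-2| = 2 < 3
Step 2: Count = 1

1


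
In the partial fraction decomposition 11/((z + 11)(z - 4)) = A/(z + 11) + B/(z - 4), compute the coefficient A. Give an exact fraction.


Step 1: Multiply both sides by (z + 11) and set z = -11
Step 2: A = 11 / (-11 - 4)
Step 3: A = 11 / (-15)
Step 4: A = -11/15

-11/15


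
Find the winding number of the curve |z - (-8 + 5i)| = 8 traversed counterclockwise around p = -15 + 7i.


Step 1: Center c = (-8, 5), radius = 8
Step 2: |p - c|^2 = (-7)^2 + 2^2 = 53
Step 3: r^2 = 64
Step 4: |p-c| < r so winding number = 1

1


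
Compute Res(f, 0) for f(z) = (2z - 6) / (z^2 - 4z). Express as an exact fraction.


Step 1: Q(z) = z^2 - 4z = (z)(z - 4)
Step 2: Q'(z) = 2z - 4
Step 3: Q'(0) = -4, P(0) = -6
Step 4: Res = P(0)/Q'(0) = -6/(-4) = 3/2

3/2


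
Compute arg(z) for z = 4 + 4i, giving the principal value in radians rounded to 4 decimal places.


Step 1: z = 4 + 4i
Step 2: arg(z) = atan2(4, 4)
Step 3: arg(z) = 0.7854

0.7854


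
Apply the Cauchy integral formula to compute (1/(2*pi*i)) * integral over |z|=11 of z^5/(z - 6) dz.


Step 1: f(z) = z^5, a = 6 is inside |z| = 11
Step 2: By Cauchy integral formula: (1/(2pi*i)) * integral = f(a)
Step 3: f(6) = 6^5 = 7776

7776
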